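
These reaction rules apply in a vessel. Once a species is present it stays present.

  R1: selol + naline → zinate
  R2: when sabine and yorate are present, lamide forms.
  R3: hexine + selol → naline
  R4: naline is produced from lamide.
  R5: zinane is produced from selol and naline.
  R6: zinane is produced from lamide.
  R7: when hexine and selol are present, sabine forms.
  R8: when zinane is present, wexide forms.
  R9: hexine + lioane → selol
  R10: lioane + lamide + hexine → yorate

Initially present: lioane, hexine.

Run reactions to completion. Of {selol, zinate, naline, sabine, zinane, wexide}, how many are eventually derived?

6

hexine and lioane present → selol forms (R9).
hexine and selol present → sabine forms (R7).
hexine and selol present → naline forms (R3).
selol and naline present → zinate forms (R1).
selol and naline present → zinane forms (R5).
zinane present → wexide forms (R8).
selol: reached.
zinate: reached.
naline: reached.
sabine: reached.
zinane: reached.
wexide: reached.
All 6 are reached.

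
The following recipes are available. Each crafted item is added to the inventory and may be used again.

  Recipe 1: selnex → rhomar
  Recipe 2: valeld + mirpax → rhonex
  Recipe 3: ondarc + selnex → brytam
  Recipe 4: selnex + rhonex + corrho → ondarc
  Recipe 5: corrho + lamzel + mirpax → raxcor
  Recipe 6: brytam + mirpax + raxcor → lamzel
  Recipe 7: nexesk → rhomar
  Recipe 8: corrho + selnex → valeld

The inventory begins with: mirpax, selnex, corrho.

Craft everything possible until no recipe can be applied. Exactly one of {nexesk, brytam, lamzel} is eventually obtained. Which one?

corrho + selnex → valeld (Recipe 8).
valeld + mirpax → rhonex (Recipe 2).
selnex + rhonex + corrho → ondarc (Recipe 4).
ondarc + selnex → brytam (Recipe 3).
lamzel would need brytam, mirpax, and raxcor (Recipe 6), but raxcor is never obtained. No rule produces nexesk, and it is not given.

brytam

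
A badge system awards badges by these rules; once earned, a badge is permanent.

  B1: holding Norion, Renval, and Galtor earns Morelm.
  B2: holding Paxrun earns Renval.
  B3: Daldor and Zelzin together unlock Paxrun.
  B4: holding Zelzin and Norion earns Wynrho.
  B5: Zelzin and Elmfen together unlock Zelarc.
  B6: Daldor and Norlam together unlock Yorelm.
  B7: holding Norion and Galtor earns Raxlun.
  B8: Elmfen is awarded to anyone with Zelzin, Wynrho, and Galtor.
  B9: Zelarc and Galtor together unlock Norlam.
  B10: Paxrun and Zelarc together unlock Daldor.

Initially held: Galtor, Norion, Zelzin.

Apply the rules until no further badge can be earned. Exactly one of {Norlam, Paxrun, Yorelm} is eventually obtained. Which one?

Norlam

With Zelzin and Norion, Wynrho is earned (B4).
With Zelzin, Wynrho, and Galtor, Elmfen is earned (B8).
With Zelzin and Elmfen, Zelarc is earned (B5).
With Zelarc and Galtor, Norlam is earned (B9).
Yorelm would need Daldor and Norlam (B6), but Daldor is never earned. Paxrun would need Daldor and Zelzin (B3), but Daldor is never earned.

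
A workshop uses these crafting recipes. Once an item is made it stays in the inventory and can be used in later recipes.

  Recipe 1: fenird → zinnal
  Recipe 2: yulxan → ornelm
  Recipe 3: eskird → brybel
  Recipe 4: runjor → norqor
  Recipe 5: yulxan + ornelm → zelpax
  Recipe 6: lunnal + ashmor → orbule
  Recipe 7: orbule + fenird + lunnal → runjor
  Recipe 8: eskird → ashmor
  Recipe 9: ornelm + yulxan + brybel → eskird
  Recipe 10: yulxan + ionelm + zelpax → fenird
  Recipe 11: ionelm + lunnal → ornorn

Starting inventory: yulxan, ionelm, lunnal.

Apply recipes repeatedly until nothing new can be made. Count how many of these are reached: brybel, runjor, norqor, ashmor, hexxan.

0

brybel would need eskird (Recipe 3), but eskird is never obtained.
runjor would need orbule, fenird, and lunnal (Recipe 7), but orbule is never obtained.
norqor would need runjor (Recipe 4), but runjor is never obtained.
ashmor would need eskird (Recipe 8), but eskird is never obtained.
No rule produces hexxan, and it is not given.
None of the 5 are reached.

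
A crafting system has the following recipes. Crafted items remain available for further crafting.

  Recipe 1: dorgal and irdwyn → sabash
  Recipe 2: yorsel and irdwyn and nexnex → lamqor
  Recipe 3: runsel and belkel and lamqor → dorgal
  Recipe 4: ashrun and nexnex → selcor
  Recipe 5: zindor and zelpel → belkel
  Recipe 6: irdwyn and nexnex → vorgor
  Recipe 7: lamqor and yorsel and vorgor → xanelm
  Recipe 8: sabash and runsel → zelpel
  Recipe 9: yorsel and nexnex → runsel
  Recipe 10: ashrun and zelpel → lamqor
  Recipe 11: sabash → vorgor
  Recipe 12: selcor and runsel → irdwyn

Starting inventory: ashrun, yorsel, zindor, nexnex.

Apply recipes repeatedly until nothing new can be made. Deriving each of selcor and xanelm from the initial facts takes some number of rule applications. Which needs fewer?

selcor: ashrun and nexnex → selcor (Recipe 4). [1 rule application]
xanelm: yorsel and nexnex → runsel (Recipe 9). ashrun and nexnex → selcor (Recipe 4). Using Recipe 12, selcor and runsel make irdwyn. Using Recipe 6, irdwyn and nexnex make vorgor. yorsel and irdwyn and nexnex → lamqor (Recipe 2). lamqor and yorsel and vorgor → xanelm (Recipe 7). [6 rule applications]
selcor needs fewer.

selcor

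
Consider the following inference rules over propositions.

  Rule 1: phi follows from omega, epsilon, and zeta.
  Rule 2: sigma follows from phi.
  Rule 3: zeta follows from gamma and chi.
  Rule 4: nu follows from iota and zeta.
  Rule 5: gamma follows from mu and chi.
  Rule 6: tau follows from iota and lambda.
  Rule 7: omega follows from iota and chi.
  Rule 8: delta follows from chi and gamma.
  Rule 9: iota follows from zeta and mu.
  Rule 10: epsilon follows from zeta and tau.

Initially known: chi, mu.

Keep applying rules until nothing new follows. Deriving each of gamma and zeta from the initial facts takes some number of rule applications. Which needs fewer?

gamma: From mu and chi, Rule 5 gives gamma. [1 rule application]
zeta: mu and chi hold, so gamma follows (Rule 5). gamma and chi hold, so zeta follows (Rule 3). [2 rule applications]
gamma needs fewer.

gamma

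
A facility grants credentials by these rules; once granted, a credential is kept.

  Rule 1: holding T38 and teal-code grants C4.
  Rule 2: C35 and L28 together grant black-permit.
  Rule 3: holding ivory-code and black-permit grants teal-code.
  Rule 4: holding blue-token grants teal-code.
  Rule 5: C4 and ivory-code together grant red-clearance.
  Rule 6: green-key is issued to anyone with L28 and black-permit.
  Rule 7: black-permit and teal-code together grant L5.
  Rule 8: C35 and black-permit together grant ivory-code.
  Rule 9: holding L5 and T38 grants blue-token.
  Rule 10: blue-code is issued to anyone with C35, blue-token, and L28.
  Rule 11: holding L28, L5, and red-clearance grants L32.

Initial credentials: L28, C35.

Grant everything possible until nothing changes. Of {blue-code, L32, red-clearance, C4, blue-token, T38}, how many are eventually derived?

blue-code would need C35, blue-token, and L28 (Rule 10), but blue-token is never granted.
L32 would need L28, L5, and red-clearance (Rule 11), but red-clearance is never granted.
red-clearance would need C4 and ivory-code (Rule 5), but C4 is never granted.
C4 would need T38 and teal-code (Rule 1), but T38 is never granted.
blue-token would need L5 and T38 (Rule 9), but T38 is never granted.
No rule produces T38, and it is not given.
None of the 6 are reached.

0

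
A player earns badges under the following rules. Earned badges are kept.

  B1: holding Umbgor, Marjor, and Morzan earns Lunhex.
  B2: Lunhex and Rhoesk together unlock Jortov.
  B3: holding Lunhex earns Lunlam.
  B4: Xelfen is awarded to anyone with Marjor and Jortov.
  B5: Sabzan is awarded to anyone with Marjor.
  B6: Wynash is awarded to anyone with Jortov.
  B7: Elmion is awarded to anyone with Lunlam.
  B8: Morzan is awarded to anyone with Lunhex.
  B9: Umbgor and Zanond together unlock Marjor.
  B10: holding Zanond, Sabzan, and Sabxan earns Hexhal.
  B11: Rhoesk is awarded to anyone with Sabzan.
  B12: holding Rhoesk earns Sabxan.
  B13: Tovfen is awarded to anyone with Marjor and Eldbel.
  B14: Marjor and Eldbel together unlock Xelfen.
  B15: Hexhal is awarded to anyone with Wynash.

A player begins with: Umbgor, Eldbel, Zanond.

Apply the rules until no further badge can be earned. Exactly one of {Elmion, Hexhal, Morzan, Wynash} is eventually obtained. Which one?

Hexhal

With Umbgor and Zanond, Marjor is earned (B9).
With Marjor, Sabzan is earned (B5).
With Sabzan, Rhoesk is earned (B11).
With Rhoesk, Sabxan is earned (B12).
With Zanond, Sabzan, and Sabxan, Hexhal is earned (B10).
Morzan would need Lunhex (B8), but Lunhex is never earned. Wynash would need Jortov (B6), but Jortov is never earned. Elmion would need Lunlam (B7), but Lunlam is never earned.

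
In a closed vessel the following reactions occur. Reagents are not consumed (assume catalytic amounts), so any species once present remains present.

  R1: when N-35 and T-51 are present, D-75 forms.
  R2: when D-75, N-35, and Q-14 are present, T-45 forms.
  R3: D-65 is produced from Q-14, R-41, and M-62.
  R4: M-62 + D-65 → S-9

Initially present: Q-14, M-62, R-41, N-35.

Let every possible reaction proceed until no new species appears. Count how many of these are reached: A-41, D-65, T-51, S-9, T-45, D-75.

Q-14, R-41, and M-62 present → D-65 forms (R3).
M-62 and D-65 present → S-9 forms (R4).
No rule produces A-41, and it is not given.
D-65: reached.
No rule produces T-51, and it is not given.
S-9: reached.
T-45 would need D-75, N-35, and Q-14 (R2), but D-75 never forms.
D-75 would need N-35 and T-51 (R1), but T-51 never forms.
Reached: D-65 and S-9 — 2 of the 6.

2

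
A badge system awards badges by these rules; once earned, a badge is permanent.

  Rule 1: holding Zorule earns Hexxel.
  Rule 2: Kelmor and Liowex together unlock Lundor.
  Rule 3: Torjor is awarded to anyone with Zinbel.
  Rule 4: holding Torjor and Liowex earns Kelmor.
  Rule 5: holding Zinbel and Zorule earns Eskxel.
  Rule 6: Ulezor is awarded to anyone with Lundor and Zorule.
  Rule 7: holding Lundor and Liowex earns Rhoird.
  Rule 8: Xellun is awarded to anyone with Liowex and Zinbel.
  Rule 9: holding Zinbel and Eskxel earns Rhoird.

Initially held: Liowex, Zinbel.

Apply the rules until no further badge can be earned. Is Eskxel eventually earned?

No

Eskxel would need Zinbel and Zorule (Rule 5), but Zorule is never earned.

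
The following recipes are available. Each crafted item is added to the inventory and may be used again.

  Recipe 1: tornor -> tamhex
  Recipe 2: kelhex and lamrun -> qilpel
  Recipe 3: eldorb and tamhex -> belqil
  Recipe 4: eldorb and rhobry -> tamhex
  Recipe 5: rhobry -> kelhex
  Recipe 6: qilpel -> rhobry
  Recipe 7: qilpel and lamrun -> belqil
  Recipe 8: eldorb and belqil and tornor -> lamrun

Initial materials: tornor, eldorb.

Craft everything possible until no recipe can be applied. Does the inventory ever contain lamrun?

tornor -> tamhex (Recipe 1).
Using Recipe 3, eldorb and tamhex make belqil.
Using Recipe 8, eldorb, belqil, and tornor make lamrun.

Yes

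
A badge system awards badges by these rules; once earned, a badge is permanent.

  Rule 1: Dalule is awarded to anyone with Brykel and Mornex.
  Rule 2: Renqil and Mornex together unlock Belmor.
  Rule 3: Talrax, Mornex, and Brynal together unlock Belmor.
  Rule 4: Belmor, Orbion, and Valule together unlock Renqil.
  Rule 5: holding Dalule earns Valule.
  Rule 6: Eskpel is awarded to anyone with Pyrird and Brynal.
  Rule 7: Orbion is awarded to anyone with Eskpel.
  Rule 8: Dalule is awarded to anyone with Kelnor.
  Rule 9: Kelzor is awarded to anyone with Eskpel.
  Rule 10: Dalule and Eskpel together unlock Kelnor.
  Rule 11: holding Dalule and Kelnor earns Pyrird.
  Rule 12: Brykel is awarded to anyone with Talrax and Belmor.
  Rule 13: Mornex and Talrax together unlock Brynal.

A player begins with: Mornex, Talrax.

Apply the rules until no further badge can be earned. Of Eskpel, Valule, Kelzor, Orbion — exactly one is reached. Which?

With Mornex and Talrax, Brynal is earned (Rule 13).
With Talrax, Mornex, and Brynal, Belmor is earned (Rule 3).
With Talrax and Belmor, Brykel is earned (Rule 12).
With Brykel and Mornex, Dalule is earned (Rule 1).
With Dalule, Valule is earned (Rule 5).
Orbion would need Eskpel (Rule 7), but Eskpel is never earned. Kelzor would need Eskpel (Rule 9), but Eskpel is never earned. Eskpel would need Pyrird and Brynal (Rule 6), but Pyrird is never earned.

Valule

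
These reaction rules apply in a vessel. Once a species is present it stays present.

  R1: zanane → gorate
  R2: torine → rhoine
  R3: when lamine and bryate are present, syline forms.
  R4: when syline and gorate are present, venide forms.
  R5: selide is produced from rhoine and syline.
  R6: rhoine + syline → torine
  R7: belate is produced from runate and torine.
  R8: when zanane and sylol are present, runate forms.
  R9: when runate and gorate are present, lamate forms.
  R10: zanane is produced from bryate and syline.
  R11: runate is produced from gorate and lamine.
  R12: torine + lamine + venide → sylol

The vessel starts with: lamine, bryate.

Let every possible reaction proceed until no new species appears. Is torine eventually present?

No

torine would need rhoine and syline (R6), but rhoine never forms.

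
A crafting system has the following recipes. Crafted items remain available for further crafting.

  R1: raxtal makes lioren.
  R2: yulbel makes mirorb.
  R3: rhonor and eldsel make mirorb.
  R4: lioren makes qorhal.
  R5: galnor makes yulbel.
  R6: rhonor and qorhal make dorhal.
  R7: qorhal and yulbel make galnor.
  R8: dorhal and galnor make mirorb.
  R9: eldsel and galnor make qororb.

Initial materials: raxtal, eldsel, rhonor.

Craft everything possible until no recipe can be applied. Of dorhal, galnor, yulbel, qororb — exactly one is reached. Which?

dorhal

raxtal → lioren (R1).
lioren → qorhal (R4).
Using R6, rhonor and qorhal make dorhal.
qororb would need eldsel and galnor (R9), but galnor is never obtained. galnor would need qorhal and yulbel (R7), but yulbel is never obtained. yulbel would need galnor (R5), but galnor is never obtained.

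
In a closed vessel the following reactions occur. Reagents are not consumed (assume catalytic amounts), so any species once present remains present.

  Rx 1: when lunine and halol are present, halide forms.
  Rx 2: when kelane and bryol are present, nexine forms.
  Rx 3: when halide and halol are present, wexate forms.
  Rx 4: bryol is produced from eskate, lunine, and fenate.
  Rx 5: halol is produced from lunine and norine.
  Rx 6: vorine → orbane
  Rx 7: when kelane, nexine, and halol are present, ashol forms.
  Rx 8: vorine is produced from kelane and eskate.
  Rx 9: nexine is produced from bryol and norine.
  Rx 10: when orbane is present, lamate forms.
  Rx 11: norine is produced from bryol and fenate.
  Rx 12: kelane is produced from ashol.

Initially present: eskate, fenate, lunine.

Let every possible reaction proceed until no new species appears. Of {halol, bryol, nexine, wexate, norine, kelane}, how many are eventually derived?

5

eskate, lunine, and fenate present → bryol forms (Rx 4).
bryol and fenate present → norine forms (Rx 11).
bryol and norine present → nexine forms (Rx 9).
lunine and norine present → halol forms (Rx 5).
lunine and halol present → halide forms (Rx 1).
halide and halol present → wexate forms (Rx 3).
halol: reached.
bryol: reached.
nexine: reached.
wexate: reached.
norine: reached.
kelane would need ashol (Rx 12), but ashol never forms.
Reached: halol, bryol, nexine, wexate, and norine — 5 of the 6.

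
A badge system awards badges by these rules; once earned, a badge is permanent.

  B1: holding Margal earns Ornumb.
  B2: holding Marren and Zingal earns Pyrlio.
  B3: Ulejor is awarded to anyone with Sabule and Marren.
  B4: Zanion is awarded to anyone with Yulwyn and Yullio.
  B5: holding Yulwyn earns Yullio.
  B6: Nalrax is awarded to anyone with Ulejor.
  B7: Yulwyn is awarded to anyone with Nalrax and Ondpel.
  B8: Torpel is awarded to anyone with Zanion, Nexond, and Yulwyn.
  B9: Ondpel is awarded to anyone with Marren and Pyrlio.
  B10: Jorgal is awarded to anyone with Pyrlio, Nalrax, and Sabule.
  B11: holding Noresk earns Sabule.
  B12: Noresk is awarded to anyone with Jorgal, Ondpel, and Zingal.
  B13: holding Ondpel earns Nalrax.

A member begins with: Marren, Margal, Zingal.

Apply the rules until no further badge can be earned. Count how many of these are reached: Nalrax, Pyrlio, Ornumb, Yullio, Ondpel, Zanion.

With Marren and Zingal, Pyrlio is earned (B2).
With Margal, Ornumb is earned (B1).
With Marren and Pyrlio, Ondpel is earned (B9).
With Ondpel, Nalrax is earned (B13).
With Nalrax and Ondpel, Yulwyn is earned (B7).
With Yulwyn, Yullio is earned (B5).
With Yulwyn and Yullio, Zanion is earned (B4).
Nalrax: reached.
Pyrlio: reached.
Ornumb: reached.
Yullio: reached.
Ondpel: reached.
Zanion: reached.
All 6 are reached.

6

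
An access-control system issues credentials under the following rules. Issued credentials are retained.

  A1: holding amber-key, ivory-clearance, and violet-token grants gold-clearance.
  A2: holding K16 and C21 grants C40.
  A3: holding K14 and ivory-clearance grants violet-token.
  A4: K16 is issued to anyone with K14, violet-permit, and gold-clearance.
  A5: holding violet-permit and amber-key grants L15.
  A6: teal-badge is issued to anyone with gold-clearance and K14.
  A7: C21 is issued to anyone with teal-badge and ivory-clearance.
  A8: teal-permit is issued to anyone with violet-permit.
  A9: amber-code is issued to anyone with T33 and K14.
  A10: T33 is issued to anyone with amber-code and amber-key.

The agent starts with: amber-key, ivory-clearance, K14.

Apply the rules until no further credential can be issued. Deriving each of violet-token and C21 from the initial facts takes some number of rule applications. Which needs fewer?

violet-token: Holding K14 and ivory-clearance grants violet-token (A3). [1 rule application]
C21: Holding K14 and ivory-clearance grants violet-token (A3). Holding amber-key, ivory-clearance, and violet-token grants gold-clearance (A1). Holding gold-clearance and K14 grants teal-badge (A6). Holding teal-badge and ivory-clearance grants C21 (A7). [4 rule applications]
violet-token needs fewer.

violet-token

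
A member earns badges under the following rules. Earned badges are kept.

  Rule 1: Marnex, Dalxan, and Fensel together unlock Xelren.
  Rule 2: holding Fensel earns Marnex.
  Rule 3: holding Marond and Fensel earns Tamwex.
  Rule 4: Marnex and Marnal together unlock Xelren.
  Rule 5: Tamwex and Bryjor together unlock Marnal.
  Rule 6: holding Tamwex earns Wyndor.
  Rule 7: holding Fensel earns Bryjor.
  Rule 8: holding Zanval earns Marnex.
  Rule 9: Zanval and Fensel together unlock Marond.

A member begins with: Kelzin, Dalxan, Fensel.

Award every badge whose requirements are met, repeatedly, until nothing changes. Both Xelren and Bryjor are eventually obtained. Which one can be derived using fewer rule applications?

Bryjor: With Fensel, Bryjor is earned (Rule 7). [1 rule application]
Xelren: With Fensel, Marnex is earned (Rule 2). With Marnex, Dalxan, and Fensel, Xelren is earned (Rule 1). [2 rule applications]
Bryjor needs fewer.

Bryjor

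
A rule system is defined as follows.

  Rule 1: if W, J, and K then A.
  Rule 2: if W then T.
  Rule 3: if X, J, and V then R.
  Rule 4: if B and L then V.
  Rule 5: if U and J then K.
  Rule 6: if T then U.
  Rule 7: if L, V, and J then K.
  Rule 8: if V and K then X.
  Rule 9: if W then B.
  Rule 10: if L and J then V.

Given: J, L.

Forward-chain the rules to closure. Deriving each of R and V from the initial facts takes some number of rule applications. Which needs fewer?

V

V: L and J hold, so V follows (Rule 10). [1 rule application]
R: From L and J, Rule 10 gives V. L, V, and J hold, so K follows (Rule 7). From V and K, Rule 8 gives X. From X, J, and V, Rule 3 gives R. [4 rule applications]
V needs fewer.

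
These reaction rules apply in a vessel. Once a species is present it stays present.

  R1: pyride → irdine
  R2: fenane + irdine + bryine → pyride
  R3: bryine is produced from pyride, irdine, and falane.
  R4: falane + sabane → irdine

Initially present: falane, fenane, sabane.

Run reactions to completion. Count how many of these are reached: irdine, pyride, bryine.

1

falane and sabane present → irdine forms (R4).
irdine: reached.
pyride would need fenane, irdine, and bryine (R2), but bryine never forms.
bryine would need pyride, irdine, and falane (R3), but pyride never forms.
Reached: irdine — 1 of the 3.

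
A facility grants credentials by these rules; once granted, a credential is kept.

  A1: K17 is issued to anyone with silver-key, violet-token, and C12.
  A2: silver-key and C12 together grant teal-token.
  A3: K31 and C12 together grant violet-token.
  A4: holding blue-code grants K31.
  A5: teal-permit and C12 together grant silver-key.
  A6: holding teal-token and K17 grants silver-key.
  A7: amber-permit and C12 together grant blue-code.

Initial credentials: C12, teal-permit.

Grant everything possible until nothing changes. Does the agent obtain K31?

No

K31 would need blue-code (A4), but blue-code is never granted.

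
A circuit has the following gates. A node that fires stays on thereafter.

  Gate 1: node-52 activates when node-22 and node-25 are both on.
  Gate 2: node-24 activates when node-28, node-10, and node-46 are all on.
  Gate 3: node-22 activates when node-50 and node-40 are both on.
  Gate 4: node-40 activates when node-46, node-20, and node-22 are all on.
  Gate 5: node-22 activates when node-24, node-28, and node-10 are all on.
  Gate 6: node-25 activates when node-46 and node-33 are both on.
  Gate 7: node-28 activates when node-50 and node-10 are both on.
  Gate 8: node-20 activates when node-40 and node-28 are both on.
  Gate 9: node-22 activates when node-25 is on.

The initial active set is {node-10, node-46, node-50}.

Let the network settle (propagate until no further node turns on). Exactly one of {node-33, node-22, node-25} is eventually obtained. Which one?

Gate 7: node-50 and node-10 on → node-28 on.
Gate 2: node-28, node-10, and node-46 on → node-24 on.
node-24, node-28, and node-10 are on, so node-22 activates (Gate 5).
node-25 would need node-46 and node-33 (Gate 6), but node-33 never turns on. No rule produces node-33, and it is not given.

node-22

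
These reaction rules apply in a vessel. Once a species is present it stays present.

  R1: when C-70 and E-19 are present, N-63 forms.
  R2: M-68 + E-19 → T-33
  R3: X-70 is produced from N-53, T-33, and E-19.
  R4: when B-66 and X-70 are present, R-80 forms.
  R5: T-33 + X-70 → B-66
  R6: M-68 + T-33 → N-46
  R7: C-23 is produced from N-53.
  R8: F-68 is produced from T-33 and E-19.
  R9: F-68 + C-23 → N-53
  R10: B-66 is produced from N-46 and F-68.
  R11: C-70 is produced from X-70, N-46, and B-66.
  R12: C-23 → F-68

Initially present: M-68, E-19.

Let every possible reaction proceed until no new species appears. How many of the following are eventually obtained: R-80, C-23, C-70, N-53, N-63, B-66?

M-68 and E-19 present → T-33 forms (R2).
T-33 and E-19 present → F-68 forms (R8).
M-68 and T-33 present → N-46 forms (R6).
N-46 and F-68 present → B-66 forms (R10).
R-80 would need B-66 and X-70 (R4), but X-70 never forms.
C-23 would need N-53 (R7), but N-53 never forms.
C-70 would need X-70, N-46, and B-66 (R11), but X-70 never forms.
N-53 would need F-68 and C-23 (R9), but C-23 never forms.
N-63 would need C-70 and E-19 (R1), but C-70 never forms.
B-66: reached.
Reached: B-66 — 1 of the 6.

1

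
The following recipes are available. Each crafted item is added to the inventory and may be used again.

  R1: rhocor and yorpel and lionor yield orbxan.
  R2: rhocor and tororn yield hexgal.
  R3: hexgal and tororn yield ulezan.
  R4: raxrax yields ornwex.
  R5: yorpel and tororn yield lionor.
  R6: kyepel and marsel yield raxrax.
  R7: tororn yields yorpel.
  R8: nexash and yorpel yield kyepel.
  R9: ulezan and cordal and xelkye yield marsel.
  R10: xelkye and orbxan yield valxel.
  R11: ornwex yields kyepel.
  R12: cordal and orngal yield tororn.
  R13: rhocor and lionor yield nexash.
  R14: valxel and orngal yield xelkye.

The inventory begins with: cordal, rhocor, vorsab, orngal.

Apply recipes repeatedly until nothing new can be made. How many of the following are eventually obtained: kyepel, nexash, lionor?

Using R12, cordal and orngal make tororn.
Using R7, tororn makes yorpel.
Using R5, yorpel and tororn make lionor.
rhocor and lionor → nexash (R13).
Using R8, nexash and yorpel make kyepel.
kyepel: reached.
nexash: reached.
lionor: reached.
All 3 are reached.

3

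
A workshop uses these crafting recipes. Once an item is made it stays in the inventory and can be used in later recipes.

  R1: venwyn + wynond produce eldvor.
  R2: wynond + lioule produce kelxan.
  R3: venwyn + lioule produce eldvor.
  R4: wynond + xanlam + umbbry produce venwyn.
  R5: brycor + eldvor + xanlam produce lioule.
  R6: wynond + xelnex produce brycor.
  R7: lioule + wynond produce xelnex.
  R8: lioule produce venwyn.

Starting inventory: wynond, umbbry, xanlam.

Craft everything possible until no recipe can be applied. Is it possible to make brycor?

brycor would need wynond and xelnex (R6), but xelnex is never obtained.

No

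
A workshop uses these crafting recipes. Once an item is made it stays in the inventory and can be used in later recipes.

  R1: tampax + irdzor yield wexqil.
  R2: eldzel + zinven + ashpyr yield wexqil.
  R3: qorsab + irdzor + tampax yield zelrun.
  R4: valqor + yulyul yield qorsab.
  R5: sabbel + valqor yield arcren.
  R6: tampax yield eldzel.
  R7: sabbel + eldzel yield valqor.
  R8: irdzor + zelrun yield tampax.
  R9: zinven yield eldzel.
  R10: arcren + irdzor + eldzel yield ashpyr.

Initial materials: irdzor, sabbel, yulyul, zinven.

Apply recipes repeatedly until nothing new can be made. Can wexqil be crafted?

Yes

Using R9, zinven makes eldzel.
sabbel + eldzel → valqor (R7).
Using R5, sabbel and valqor make arcren.
Using R10, arcren, irdzor, and eldzel make ashpyr.
Using R2, eldzel, zinven, and ashpyr make wexqil.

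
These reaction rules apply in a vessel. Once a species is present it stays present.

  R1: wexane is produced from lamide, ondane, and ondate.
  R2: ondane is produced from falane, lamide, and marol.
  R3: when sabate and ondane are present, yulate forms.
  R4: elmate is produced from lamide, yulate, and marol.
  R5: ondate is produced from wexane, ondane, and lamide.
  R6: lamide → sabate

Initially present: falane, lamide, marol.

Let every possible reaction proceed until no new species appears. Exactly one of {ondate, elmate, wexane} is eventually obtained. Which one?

falane, lamide, and marol present → ondane forms (R2).
lamide present → sabate forms (R6).
sabate and ondane present → yulate forms (R3).
lamide, yulate, and marol present → elmate forms (R4).
ondate would need wexane, ondane, and lamide (R5), but wexane never forms. wexane would need lamide, ondane, and ondate (R1), but ondate never forms.

elmate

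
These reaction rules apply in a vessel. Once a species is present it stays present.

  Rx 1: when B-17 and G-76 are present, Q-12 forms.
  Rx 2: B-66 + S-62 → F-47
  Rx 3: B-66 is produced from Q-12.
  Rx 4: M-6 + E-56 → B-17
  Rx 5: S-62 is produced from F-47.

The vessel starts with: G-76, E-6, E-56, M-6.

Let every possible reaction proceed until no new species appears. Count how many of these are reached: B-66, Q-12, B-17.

M-6 and E-56 present → B-17 forms (Rx 4).
B-17 and G-76 present → Q-12 forms (Rx 1).
Q-12 present → B-66 forms (Rx 3).
B-66: reached.
Q-12: reached.
B-17: reached.
All 3 are reached.

3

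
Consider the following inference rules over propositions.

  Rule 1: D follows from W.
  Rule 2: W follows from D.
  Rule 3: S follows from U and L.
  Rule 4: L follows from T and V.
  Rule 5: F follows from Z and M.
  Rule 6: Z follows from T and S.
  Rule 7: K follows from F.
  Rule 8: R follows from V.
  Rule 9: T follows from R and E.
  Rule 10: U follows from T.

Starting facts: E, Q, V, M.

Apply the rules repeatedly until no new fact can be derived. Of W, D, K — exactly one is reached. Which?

K

V holds, so R follows (Rule 8).
From R and E, Rule 9 gives T.
T and V hold, so L follows (Rule 4).
From T, Rule 10 gives U.
From U and L, Rule 3 gives S.
From T and S, Rule 6 gives Z.
From Z and M, Rule 5 gives F.
From F, Rule 7 gives K.
D would need W (Rule 1), but W is never established. W would need D (Rule 2), but D is never established.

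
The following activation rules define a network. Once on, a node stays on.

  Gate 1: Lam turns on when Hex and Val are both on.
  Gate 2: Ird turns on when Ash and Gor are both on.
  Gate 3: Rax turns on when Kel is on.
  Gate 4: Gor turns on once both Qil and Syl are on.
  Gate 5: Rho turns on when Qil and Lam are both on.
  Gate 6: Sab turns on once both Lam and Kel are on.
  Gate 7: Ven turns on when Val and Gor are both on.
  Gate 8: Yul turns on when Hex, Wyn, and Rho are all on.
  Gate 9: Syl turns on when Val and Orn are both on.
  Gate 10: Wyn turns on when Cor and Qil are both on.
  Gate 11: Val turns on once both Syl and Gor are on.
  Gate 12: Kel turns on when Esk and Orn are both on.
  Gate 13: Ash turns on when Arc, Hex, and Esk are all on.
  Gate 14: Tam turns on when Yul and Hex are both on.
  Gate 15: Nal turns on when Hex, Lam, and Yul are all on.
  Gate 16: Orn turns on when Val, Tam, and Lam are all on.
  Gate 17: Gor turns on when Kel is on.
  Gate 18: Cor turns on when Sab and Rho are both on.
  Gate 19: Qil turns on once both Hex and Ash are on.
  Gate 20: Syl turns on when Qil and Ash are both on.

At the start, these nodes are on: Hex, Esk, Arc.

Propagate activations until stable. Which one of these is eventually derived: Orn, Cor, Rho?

Arc, Hex, and Esk are on, so Ash turns on (Gate 13).
Gate 19: Hex and Ash on → Qil on.
Gate 20: Qil and Ash on → Syl on.
Gate 4: Qil and Syl on → Gor on.
Syl and Gor are on, so Val turns on (Gate 11).
Gate 1: Hex and Val on → Lam on.
Qil and Lam are on, so Rho turns on (Gate 5).
Cor would need Sab and Rho (Gate 18), but Sab never turns on. Orn would need Val, Tam, and Lam (Gate 16), but Tam never turns on.

Rho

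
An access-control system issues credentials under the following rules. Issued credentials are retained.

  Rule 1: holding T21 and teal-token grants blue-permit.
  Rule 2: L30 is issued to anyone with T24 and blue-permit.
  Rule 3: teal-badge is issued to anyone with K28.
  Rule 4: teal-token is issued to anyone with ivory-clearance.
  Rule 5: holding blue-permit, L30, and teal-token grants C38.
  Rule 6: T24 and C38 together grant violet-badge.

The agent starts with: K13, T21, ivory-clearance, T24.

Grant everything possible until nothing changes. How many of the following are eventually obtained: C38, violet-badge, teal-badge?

2

Holding ivory-clearance grants teal-token (Rule 4).
Holding T21 and teal-token grants blue-permit (Rule 1).
Holding T24 and blue-permit grants L30 (Rule 2).
Holding blue-permit, L30, and teal-token grants C38 (Rule 5).
Holding T24 and C38 grants violet-badge (Rule 6).
C38: reached.
violet-badge: reached.
teal-badge would need K28 (Rule 3), but K28 is never granted.
Reached: C38 and violet-badge — 2 of the 3.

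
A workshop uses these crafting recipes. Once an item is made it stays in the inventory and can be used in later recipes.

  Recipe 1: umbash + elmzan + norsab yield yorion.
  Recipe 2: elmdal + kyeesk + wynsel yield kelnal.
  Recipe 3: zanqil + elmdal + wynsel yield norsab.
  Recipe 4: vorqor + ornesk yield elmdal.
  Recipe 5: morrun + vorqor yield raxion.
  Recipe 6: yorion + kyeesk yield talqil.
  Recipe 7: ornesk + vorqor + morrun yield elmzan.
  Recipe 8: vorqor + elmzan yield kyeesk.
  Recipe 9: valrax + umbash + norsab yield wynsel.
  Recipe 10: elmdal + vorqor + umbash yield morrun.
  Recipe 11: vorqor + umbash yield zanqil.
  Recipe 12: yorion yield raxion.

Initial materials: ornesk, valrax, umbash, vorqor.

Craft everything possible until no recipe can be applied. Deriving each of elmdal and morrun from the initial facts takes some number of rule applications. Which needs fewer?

elmdal

elmdal: vorqor + ornesk → elmdal (Recipe 4). [1 rule application]
morrun: vorqor + ornesk → elmdal (Recipe 4). Using Recipe 10, elmdal, vorqor, and umbash make morrun. [2 rule applications]
elmdal needs fewer.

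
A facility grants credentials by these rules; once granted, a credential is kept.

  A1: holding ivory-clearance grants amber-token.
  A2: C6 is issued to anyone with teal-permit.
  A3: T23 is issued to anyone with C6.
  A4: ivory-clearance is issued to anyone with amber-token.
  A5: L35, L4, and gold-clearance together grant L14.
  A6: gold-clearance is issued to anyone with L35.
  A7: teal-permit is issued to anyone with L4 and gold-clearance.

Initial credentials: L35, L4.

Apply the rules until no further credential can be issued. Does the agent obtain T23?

Holding L35 grants gold-clearance (A6).
Holding L4 and gold-clearance grants teal-permit (A7).
Holding teal-permit grants C6 (A2).
Holding C6 grants T23 (A3).

Yes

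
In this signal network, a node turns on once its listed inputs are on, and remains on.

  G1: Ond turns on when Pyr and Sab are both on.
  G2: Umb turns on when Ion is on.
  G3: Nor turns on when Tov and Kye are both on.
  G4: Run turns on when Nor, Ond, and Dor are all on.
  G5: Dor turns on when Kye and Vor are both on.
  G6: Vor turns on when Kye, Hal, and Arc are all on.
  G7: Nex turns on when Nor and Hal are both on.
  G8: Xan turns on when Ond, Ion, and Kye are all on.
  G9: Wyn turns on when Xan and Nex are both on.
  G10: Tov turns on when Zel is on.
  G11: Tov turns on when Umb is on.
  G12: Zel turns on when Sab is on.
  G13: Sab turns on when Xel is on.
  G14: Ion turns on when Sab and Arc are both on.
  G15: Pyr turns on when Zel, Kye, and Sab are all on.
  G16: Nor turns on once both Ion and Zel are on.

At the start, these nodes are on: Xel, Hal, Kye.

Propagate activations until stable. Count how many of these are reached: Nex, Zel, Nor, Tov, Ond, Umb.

5

G13: Xel on → Sab on.
Sab is on, so Zel turns on (G12).
Zel is on, so Tov turns on (G10).
Zel, Kye, and Sab are on, so Pyr turns on (G15).
Pyr and Sab are on, so Ond turns on (G1).
Tov and Kye are on, so Nor turns on (G3).
G7: Nor and Hal on → Nex on.
Nex: reached.
Zel: reached.
Nor: reached.
Tov: reached.
Ond: reached.
Umb would need Ion (G2), but Ion never turns on.
Reached: Nex, Zel, Nor, Tov, and Ond — 5 of the 6.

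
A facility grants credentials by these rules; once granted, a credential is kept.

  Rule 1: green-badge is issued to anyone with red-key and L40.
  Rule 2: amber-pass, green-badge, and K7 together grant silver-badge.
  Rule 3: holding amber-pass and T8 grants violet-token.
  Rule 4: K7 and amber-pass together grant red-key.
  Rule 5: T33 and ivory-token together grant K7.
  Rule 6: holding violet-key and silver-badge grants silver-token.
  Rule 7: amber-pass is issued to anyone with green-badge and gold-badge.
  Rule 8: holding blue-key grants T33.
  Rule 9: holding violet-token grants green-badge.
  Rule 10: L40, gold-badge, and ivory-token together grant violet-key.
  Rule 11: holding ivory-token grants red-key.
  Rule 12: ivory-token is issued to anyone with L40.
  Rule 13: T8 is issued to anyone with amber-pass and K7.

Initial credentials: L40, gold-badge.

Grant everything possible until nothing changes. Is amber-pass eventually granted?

Yes

Holding L40 grants ivory-token (Rule 12).
Holding ivory-token grants red-key (Rule 11).
Holding red-key and L40 grants green-badge (Rule 1).
Holding green-badge and gold-badge grants amber-pass (Rule 7).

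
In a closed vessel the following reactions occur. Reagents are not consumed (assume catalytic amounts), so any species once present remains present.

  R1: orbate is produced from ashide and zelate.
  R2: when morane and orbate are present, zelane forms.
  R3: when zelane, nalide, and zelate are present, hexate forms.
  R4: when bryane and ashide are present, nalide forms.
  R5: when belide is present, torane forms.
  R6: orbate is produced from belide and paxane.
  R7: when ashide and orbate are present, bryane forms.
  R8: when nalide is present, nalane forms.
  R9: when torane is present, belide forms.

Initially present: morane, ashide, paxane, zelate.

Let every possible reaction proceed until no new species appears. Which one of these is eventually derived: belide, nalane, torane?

nalane

ashide and zelate present → orbate forms (R1).
ashide and orbate present → bryane forms (R7).
bryane and ashide present → nalide forms (R4).
nalide present → nalane forms (R8).
torane would need belide (R5), but belide never forms. belide would need torane (R9), but torane never forms.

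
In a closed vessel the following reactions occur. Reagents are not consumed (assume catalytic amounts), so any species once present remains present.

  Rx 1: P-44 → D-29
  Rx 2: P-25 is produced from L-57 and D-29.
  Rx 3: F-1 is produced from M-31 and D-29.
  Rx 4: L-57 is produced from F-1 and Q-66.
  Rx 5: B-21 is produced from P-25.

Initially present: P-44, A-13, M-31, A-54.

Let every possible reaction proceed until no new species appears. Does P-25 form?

P-25 would need L-57 and D-29 (Rx 2), but L-57 never forms.

No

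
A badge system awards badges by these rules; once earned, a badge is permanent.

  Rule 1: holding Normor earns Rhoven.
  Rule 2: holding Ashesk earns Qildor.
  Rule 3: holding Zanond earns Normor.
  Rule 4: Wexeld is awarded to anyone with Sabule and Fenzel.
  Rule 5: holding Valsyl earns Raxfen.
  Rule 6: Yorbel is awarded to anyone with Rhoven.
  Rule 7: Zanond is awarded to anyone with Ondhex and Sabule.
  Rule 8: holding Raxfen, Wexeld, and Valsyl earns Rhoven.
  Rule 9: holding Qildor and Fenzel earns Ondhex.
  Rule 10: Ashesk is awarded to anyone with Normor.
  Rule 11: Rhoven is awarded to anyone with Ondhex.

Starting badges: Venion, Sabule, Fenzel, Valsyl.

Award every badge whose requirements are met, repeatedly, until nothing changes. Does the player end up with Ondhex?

No

Ondhex would need Qildor and Fenzel (Rule 9), but Qildor is never earned.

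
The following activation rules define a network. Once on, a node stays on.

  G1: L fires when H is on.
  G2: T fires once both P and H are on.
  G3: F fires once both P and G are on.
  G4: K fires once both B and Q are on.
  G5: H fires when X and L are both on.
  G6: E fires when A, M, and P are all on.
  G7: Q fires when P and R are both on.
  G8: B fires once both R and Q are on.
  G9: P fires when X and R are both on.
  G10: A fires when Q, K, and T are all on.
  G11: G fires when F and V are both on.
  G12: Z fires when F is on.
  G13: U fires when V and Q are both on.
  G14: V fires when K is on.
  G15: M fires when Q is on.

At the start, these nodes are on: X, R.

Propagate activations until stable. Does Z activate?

No

Z would need F (G12), but F never turns on.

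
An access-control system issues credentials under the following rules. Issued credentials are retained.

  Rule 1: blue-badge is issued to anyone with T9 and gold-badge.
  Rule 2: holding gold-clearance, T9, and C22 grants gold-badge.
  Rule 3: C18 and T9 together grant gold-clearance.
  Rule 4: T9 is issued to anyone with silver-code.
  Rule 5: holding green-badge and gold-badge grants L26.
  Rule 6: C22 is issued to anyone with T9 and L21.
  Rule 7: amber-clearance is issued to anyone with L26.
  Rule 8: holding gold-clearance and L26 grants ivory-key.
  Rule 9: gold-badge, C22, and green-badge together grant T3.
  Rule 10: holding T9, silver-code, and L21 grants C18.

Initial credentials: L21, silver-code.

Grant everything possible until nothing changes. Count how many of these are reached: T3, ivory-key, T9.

1

Holding silver-code grants T9 (Rule 4).
T3 would need gold-badge, C22, and green-badge (Rule 9), but green-badge is never granted.
ivory-key would need gold-clearance and L26 (Rule 8), but L26 is never granted.
T9: reached.
Reached: T9 — 1 of the 3.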